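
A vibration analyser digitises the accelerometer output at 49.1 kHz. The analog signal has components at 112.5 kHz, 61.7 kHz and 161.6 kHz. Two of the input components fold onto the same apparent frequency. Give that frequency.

14.3 kHz

fs/2 = 24.55 kHz.
112.5 kHz mod fs = 14.3 kHz.
14.3 kHz ≤ fs/2 = 24.55 kHz, appears at 14.3 kHz.
61.7 kHz mod fs = 12.6 kHz.
12.6 kHz ≤ fs/2 = 24.55 kHz, appears at 12.6 kHz.
161.6 kHz mod fs = 14.3 kHz.
14.3 kHz ≤ fs/2 = 24.55 kHz, appears at 14.3 kHz.
112.5 kHz and 161.6 kHz both map to 14.3 kHz.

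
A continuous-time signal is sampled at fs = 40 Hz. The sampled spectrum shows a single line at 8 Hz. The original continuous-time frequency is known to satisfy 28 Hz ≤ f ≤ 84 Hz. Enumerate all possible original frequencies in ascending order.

32 Hz, 48 Hz, 72 Hz

Frequencies that alias to 8 Hz are k·fs ± 8 Hz for integer k ≥ 0.
k=0: 8 Hz.
k=1: 32 Hz, 48 Hz.
k=2: 72 Hz, 88 Hz.
k=3: 112 Hz, 128 Hz.
Within [28 Hz, 84 Hz]: 32 Hz, 48 Hz, 72 Hz.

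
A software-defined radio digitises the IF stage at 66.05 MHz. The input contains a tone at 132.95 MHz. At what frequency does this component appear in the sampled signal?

0.85 MHz

132.95 MHz mod fs = 0.85 MHz.
0.85 MHz ≤ fs/2 = 33.025 MHz, appears at 0.85 MHz.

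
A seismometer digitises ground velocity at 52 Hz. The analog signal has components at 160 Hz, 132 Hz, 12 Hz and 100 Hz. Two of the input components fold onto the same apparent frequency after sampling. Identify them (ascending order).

100 Hz, 160 Hz

fs/2 = 26 Hz.
160 Hz mod fs = 4 Hz.
4 Hz ≤ fs/2 = 26 Hz, appears at 4 Hz.
132 Hz mod fs = 28 Hz.
28 Hz > fs/2 = 26 Hz, folds to fs − 28 Hz = 24 Hz.
12 Hz ≤ fs/2 = 26 Hz, passes unchanged.
100 Hz mod fs = 48 Hz.
48 Hz > fs/2 = 26 Hz, folds to fs − 48 Hz = 4 Hz.
100 Hz and 160 Hz both map to 4 Hz.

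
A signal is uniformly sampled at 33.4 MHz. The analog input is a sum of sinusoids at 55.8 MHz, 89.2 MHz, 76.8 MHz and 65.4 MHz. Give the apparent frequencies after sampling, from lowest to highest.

1.4 MHz, 10 MHz, 11 MHz

fs/2 = 16.7 MHz.
55.8 MHz mod fs = 22.4 MHz.
22.4 MHz > fs/2 = 16.7 MHz, folds to fs − 22.4 MHz = 11 MHz.
89.2 MHz mod fs = 22.4 MHz.
22.4 MHz > fs/2 = 16.7 MHz, folds to fs − 22.4 MHz = 11 MHz.
76.8 MHz mod fs = 10 MHz.
10 MHz ≤ fs/2 = 16.7 MHz, appears at 10 MHz.
65.4 MHz mod fs = 32 MHz.
32 MHz > fs/2 = 16.7 MHz, folds to fs − 32 MHz = 1.4 MHz.
Distinct values: {1.4 MHz, 10 MHz, 11 MHz}.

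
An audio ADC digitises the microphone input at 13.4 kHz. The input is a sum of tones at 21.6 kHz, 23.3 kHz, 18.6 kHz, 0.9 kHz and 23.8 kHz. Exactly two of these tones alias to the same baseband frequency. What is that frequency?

5.2 kHz

fs/2 = 6.7 kHz.
21.6 kHz mod fs = 8.2 kHz.
8.2 kHz > fs/2 = 6.7 kHz, folds to fs − 8.2 kHz = 5.2 kHz.
23.3 kHz mod fs = 9.9 kHz.
9.9 kHz > fs/2 = 6.7 kHz, folds to fs − 9.9 kHz = 3.5 kHz.
18.6 kHz mod fs = 5.2 kHz.
5.2 kHz ≤ fs/2 = 6.7 kHz, appears at 5.2 kHz.
0.9 kHz ≤ fs/2 = 6.7 kHz, passes unchanged.
23.8 kHz mod fs = 10.4 kHz.
10.4 kHz > fs/2 = 6.7 kHz, folds to fs − 10.4 kHz = 3 kHz.
18.6 kHz and 21.6 kHz both map to 5.2 kHz.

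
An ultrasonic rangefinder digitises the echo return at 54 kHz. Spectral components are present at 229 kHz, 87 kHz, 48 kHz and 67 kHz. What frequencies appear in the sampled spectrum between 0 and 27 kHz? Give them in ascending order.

fs/2 = 27 kHz.
229 kHz mod fs = 13 kHz.
13 kHz ≤ fs/2 = 27 kHz, appears at 13 kHz.
87 kHz mod fs = 33 kHz.
33 kHz > fs/2 = 27 kHz, folds to fs − 33 kHz = 21 kHz.
48 kHz > fs/2 = 27 kHz, folds to fs − 48 kHz = 6 kHz.
67 kHz mod fs = 13 kHz.
13 kHz ≤ fs/2 = 27 kHz, appears at 13 kHz.
Distinct values: {6 kHz, 13 kHz, 21 kHz}.

6 kHz, 13 kHz, 21 kHz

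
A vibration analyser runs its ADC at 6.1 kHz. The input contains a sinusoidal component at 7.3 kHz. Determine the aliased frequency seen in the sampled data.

1.2 kHz

7.3 kHz mod fs = 1.2 kHz.
1.2 kHz ≤ fs/2 = 3.05 kHz, appears at 1.2 kHz.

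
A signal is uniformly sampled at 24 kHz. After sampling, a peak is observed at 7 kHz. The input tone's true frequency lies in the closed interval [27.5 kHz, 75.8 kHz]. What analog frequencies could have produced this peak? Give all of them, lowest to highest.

31 kHz, 41 kHz, 55 kHz, 65 kHz

Frequencies that alias to 7 kHz are k·fs ± 7 kHz for integer k ≥ 0.
k=0: 7 kHz.
k=1: 17 kHz, 31 kHz.
k=2: 41 kHz, 55 kHz.
k=3: 65 kHz, 79 kHz.
k=4: 89 kHz, 103 kHz.
Within [27.5 kHz, 75.8 kHz]: 31 kHz, 41 kHz, 55 kHz, 65 kHz.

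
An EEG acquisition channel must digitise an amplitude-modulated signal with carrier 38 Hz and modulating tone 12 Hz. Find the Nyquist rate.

AM sidebands sit at fc ± fm = 26 Hz and 50 Hz.
Highest-frequency component: 50 Hz.
Nyquist rate = 2 × 50 Hz = 100 Hz.

100 Hz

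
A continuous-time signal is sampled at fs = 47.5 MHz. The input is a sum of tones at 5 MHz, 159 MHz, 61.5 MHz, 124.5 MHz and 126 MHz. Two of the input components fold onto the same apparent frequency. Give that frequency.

16.5 MHz

fs/2 = 23.75 MHz.
5 MHz ≤ fs/2 = 23.75 MHz, passes unchanged.
159 MHz mod fs = 16.5 MHz.
16.5 MHz ≤ fs/2 = 23.75 MHz, appears at 16.5 MHz.
61.5 MHz mod fs = 14 MHz.
14 MHz ≤ fs/2 = 23.75 MHz, appears at 14 MHz.
124.5 MHz mod fs = 29.5 MHz.
29.5 MHz > fs/2 = 23.75 MHz, folds to fs − 29.5 MHz = 18 MHz.
126 MHz mod fs = 31 MHz.
31 MHz > fs/2 = 23.75 MHz, folds to fs − 31 MHz = 16.5 MHz.
126 MHz and 159 MHz both map to 16.5 MHz.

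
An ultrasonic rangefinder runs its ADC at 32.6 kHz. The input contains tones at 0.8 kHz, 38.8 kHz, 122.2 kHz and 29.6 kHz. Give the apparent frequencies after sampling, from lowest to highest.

fs/2 = 16.3 kHz.
0.8 kHz ≤ fs/2 = 16.3 kHz, passes unchanged.
38.8 kHz mod fs = 6.2 kHz.
6.2 kHz ≤ fs/2 = 16.3 kHz, appears at 6.2 kHz.
122.2 kHz mod fs = 24.4 kHz.
24.4 kHz > fs/2 = 16.3 kHz, folds to fs − 24.4 kHz = 8.2 kHz.
29.6 kHz > fs/2 = 16.3 kHz, folds to fs − 29.6 kHz = 3 kHz.
Distinct values: {0.8 kHz, 3 kHz, 6.2 kHz, 8.2 kHz}.

0.8 kHz, 3 kHz, 6.2 kHz, 8.2 kHz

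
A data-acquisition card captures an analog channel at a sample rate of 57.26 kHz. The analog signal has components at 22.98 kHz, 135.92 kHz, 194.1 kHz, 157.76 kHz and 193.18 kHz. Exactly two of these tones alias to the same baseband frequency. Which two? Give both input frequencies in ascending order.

fs/2 = 28.63 kHz.
22.98 kHz ≤ fs/2 = 28.63 kHz, passes unchanged.
135.92 kHz mod fs = 21.4 kHz.
21.4 kHz ≤ fs/2 = 28.63 kHz, appears at 21.4 kHz.
194.1 kHz mod fs = 22.32 kHz.
22.32 kHz ≤ fs/2 = 28.63 kHz, appears at 22.32 kHz.
157.76 kHz mod fs = 43.24 kHz.
43.24 kHz > fs/2 = 28.63 kHz, folds to fs − 43.24 kHz = 14.02 kHz.
193.18 kHz mod fs = 21.4 kHz.
21.4 kHz ≤ fs/2 = 28.63 kHz, appears at 21.4 kHz.
135.92 kHz and 193.18 kHz both map to 21.4 kHz.

135.92 kHz, 193.18 kHz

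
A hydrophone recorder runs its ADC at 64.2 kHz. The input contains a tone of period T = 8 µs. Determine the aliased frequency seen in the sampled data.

3.4 kHz

T = 8 µs → f = 1/T = 125 kHz.
125 kHz mod fs = 60.8 kHz.
60.8 kHz > fs/2 = 32.1 kHz, folds to fs − 60.8 kHz = 3.4 kHz.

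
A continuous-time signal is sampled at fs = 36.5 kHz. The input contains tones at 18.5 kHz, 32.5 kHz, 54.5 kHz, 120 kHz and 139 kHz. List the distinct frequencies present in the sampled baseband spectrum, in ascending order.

4 kHz, 7 kHz, 10.5 kHz, 18 kHz

fs/2 = 18.25 kHz.
18.5 kHz > fs/2 = 18.25 kHz, folds to fs − 18.5 kHz = 18 kHz.
32.5 kHz > fs/2 = 18.25 kHz, folds to fs − 32.5 kHz = 4 kHz.
54.5 kHz mod fs = 18 kHz.
18 kHz ≤ fs/2 = 18.25 kHz, appears at 18 kHz.
120 kHz mod fs = 10.5 kHz.
10.5 kHz ≤ fs/2 = 18.25 kHz, appears at 10.5 kHz.
139 kHz mod fs = 29.5 kHz.
29.5 kHz > fs/2 = 18.25 kHz, folds to fs − 29.5 kHz = 7 kHz.
Distinct values: {4 kHz, 7 kHz, 10.5 kHz, 18 kHz}.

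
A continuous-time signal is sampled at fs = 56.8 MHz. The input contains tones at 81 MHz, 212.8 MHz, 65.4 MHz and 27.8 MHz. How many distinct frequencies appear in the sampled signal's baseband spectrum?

4

fs/2 = 28.4 MHz.
81 MHz mod fs = 24.2 MHz.
24.2 MHz ≤ fs/2 = 28.4 MHz, appears at 24.2 MHz.
212.8 MHz mod fs = 42.4 MHz.
42.4 MHz > fs/2 = 28.4 MHz, folds to fs − 42.4 MHz = 14.4 MHz.
65.4 MHz mod fs = 8.6 MHz.
8.6 MHz ≤ fs/2 = 28.4 MHz, appears at 8.6 MHz.
27.8 MHz ≤ fs/2 = 28.4 MHz, passes unchanged.
Distinct values: {8.6 MHz, 14.4 MHz, 24.2 MHz, 27.8 MHz} → 4.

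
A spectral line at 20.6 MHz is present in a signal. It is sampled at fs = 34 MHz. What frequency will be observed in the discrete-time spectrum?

20.6 MHz > fs/2 = 17 MHz, folds to fs − 20.6 MHz = 13.4 MHz.

13.4 MHz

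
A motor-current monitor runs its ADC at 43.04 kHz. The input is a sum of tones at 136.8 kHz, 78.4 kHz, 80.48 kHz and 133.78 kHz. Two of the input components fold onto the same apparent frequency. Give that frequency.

7.68 kHz

fs/2 = 21.52 kHz.
136.8 kHz mod fs = 7.68 kHz.
7.68 kHz ≤ fs/2 = 21.52 kHz, appears at 7.68 kHz.
78.4 kHz mod fs = 35.36 kHz.
35.36 kHz > fs/2 = 21.52 kHz, folds to fs − 35.36 kHz = 7.68 kHz.
80.48 kHz mod fs = 37.44 kHz.
37.44 kHz > fs/2 = 21.52 kHz, folds to fs − 37.44 kHz = 5.6 kHz.
133.78 kHz mod fs = 4.66 kHz.
4.66 kHz ≤ fs/2 = 21.52 kHz, appears at 4.66 kHz.
78.4 kHz and 136.8 kHz both map to 7.68 kHz.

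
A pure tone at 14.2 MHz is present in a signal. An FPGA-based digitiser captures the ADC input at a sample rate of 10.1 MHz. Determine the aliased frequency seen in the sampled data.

4.1 MHz

14.2 MHz mod fs = 4.1 MHz.
4.1 MHz ≤ fs/2 = 5.05 MHz, appears at 4.1 MHz.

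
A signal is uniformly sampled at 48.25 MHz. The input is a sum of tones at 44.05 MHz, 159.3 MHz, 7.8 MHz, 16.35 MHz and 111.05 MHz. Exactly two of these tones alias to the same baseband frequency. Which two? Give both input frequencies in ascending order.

111.05 MHz, 159.3 MHz

fs/2 = 24.125 MHz.
44.05 MHz > fs/2 = 24.125 MHz, folds to fs − 44.05 MHz = 4.2 MHz.
159.3 MHz mod fs = 14.55 MHz.
14.55 MHz ≤ fs/2 = 24.125 MHz, appears at 14.55 MHz.
7.8 MHz ≤ fs/2 = 24.125 MHz, passes unchanged.
16.35 MHz ≤ fs/2 = 24.125 MHz, passes unchanged.
111.05 MHz mod fs = 14.55 MHz.
14.55 MHz ≤ fs/2 = 24.125 MHz, appears at 14.55 MHz.
111.05 MHz and 159.3 MHz both map to 14.55 MHz.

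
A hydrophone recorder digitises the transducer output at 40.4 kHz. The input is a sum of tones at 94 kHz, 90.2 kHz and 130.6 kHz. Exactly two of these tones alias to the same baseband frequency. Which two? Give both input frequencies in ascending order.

90.2 kHz, 130.6 kHz

fs/2 = 20.2 kHz.
94 kHz mod fs = 13.2 kHz.
13.2 kHz ≤ fs/2 = 20.2 kHz, appears at 13.2 kHz.
90.2 kHz mod fs = 9.4 kHz.
9.4 kHz ≤ fs/2 = 20.2 kHz, appears at 9.4 kHz.
130.6 kHz mod fs = 9.4 kHz.
9.4 kHz ≤ fs/2 = 20.2 kHz, appears at 9.4 kHz.
90.2 kHz and 130.6 kHz both map to 9.4 kHz.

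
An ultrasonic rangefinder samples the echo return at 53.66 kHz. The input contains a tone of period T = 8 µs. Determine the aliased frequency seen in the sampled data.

17.68 kHz

T = 8 µs → f = 1/T = 125 kHz.
125 kHz mod fs = 17.68 kHz.
17.68 kHz ≤ fs/2 = 26.83 kHz, appears at 17.68 kHz.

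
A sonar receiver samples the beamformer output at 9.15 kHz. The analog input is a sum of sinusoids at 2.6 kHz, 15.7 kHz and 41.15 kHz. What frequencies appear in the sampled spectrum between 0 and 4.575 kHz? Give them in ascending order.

fs/2 = 4.575 kHz.
2.6 kHz ≤ fs/2 = 4.575 kHz, passes unchanged.
15.7 kHz mod fs = 6.55 kHz.
6.55 kHz > fs/2 = 4.575 kHz, folds to fs − 6.55 kHz = 2.6 kHz.
41.15 kHz mod fs = 4.55 kHz.
4.55 kHz ≤ fs/2 = 4.575 kHz, appears at 4.55 kHz.
Distinct values: {2.6 kHz, 4.55 kHz}.

2.6 kHz, 4.55 kHz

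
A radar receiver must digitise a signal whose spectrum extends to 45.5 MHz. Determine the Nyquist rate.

91 MHz

Nyquist rate = 2 × 45.5 MHz = 91 MHz.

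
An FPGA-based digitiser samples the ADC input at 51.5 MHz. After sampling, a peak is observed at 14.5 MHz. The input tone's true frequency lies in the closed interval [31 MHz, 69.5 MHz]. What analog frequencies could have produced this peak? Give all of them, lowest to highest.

Frequencies that alias to 14.5 MHz are k·fs ± 14.5 MHz for integer k ≥ 0.
k=0: 14.5 MHz.
k=1: 37 MHz, 66 MHz.
k=2: 88.5 MHz, 117.5 MHz.
Within [31 MHz, 69.5 MHz]: 37 MHz, 66 MHz.

37 MHz, 66 MHz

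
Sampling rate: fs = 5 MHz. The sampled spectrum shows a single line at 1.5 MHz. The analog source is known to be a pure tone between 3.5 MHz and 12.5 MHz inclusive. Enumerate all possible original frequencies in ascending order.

3.5 MHz, 6.5 MHz, 8.5 MHz, 11.5 MHz

Frequencies that alias to 1.5 MHz are k·fs ± 1.5 MHz for integer k ≥ 0.
k=0: 1.5 MHz.
k=1: 3.5 MHz, 6.5 MHz.
k=2: 8.5 MHz, 11.5 MHz.
k=3: 13.5 MHz, 16.5 MHz.
Within [3.5 MHz, 12.5 MHz]: 3.5 MHz, 6.5 MHz, 8.5 MHz, 11.5 MHz.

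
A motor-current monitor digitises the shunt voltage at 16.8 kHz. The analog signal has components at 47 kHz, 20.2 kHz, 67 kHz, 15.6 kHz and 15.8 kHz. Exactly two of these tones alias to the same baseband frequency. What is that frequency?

3.4 kHz

fs/2 = 8.4 kHz.
47 kHz mod fs = 13.4 kHz.
13.4 kHz > fs/2 = 8.4 kHz, folds to fs − 13.4 kHz = 3.4 kHz.
20.2 kHz mod fs = 3.4 kHz.
3.4 kHz ≤ fs/2 = 8.4 kHz, appears at 3.4 kHz.
67 kHz mod fs = 16.6 kHz.
16.6 kHz > fs/2 = 8.4 kHz, folds to fs − 16.6 kHz = 0.2 kHz.
15.6 kHz > fs/2 = 8.4 kHz, folds to fs − 15.6 kHz = 1.2 kHz.
15.8 kHz > fs/2 = 8.4 kHz, folds to fs − 15.8 kHz = 1 kHz.
20.2 kHz and 47 kHz both map to 3.4 kHz.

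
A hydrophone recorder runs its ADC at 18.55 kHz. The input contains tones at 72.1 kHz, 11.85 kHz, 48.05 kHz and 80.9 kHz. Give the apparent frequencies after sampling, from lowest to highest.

2.1 kHz, 6.7 kHz, 7.6 kHz

fs/2 = 9.275 kHz.
72.1 kHz mod fs = 16.45 kHz.
16.45 kHz > fs/2 = 9.275 kHz, folds to fs − 16.45 kHz = 2.1 kHz.
11.85 kHz > fs/2 = 9.275 kHz, folds to fs − 11.85 kHz = 6.7 kHz.
48.05 kHz mod fs = 10.95 kHz.
10.95 kHz > fs/2 = 9.275 kHz, folds to fs − 10.95 kHz = 7.6 kHz.
80.9 kHz mod fs = 6.7 kHz.
6.7 kHz ≤ fs/2 = 9.275 kHz, appears at 6.7 kHz.
Distinct values: {2.1 kHz, 6.7 kHz, 7.6 kHz}.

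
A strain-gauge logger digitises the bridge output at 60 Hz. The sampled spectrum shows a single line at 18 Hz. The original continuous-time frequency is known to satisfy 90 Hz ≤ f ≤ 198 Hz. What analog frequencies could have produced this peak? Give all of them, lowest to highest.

Frequencies that alias to 18 Hz are k·fs ± 18 Hz for integer k ≥ 0.
k=0: 18 Hz.
k=1: 42 Hz, 78 Hz.
k=2: 102 Hz, 138 Hz.
k=3: 162 Hz, 198 Hz.
k=4: 222 Hz, 258 Hz.
Within [90 Hz, 198 Hz]: 102 Hz, 138 Hz, 162 Hz, 198 Hz.

102 Hz, 138 Hz, 162 Hz, 198 Hz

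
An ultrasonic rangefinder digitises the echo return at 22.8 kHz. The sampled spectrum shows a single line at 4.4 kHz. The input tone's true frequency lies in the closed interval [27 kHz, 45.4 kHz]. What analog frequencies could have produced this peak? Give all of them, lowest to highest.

27.2 kHz, 41.2 kHz

Frequencies that alias to 4.4 kHz are k·fs ± 4.4 kHz for integer k ≥ 0.
k=0: 4.4 kHz.
k=1: 18.4 kHz, 27.2 kHz.
k=2: 41.2 kHz, 50 kHz.
k=3: 64 kHz, 72.8 kHz.
Within [27 kHz, 45.4 kHz]: 27.2 kHz, 41.2 kHz.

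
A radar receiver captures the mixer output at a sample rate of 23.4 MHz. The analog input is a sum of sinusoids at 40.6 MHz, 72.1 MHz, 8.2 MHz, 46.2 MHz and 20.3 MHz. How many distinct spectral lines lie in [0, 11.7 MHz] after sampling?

fs/2 = 11.7 MHz.
40.6 MHz mod fs = 17.2 MHz.
17.2 MHz > fs/2 = 11.7 MHz, folds to fs − 17.2 MHz = 6.2 MHz.
72.1 MHz mod fs = 1.9 MHz.
1.9 MHz ≤ fs/2 = 11.7 MHz, appears at 1.9 MHz.
8.2 MHz ≤ fs/2 = 11.7 MHz, passes unchanged.
46.2 MHz mod fs = 22.8 MHz.
22.8 MHz > fs/2 = 11.7 MHz, folds to fs − 22.8 MHz = 0.6 MHz.
20.3 MHz > fs/2 = 11.7 MHz, folds to fs − 20.3 MHz = 3.1 MHz.
Distinct values: {0.6 MHz, 1.9 MHz, 3.1 MHz, 6.2 MHz, 8.2 MHz} → 5.

5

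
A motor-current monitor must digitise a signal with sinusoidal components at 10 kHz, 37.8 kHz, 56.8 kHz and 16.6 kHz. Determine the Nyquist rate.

Highest-frequency component: 56.8 kHz.
Nyquist rate = 2 × 56.8 kHz = 113.6 kHz.

113.6 kHz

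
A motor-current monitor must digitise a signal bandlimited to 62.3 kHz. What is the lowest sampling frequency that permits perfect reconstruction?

124.6 kHz

Nyquist rate = 2 × 62.3 kHz = 124.6 kHz.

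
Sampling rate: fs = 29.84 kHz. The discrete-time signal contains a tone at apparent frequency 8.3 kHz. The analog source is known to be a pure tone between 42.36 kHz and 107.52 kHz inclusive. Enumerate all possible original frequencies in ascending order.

Frequencies that alias to 8.3 kHz are k·fs ± 8.3 kHz for integer k ≥ 0.
k=0: 8.3 kHz.
k=1: 21.54 kHz, 38.14 kHz.
k=2: 51.38 kHz, 67.98 kHz.
k=3: 81.22 kHz, 97.82 kHz.
k=4: 111.06 kHz, 127.66 kHz.
Within [42.36 kHz, 107.52 kHz]: 51.38 kHz, 67.98 kHz, 81.22 kHz, 97.82 kHz.

51.38 kHz, 67.98 kHz, 81.22 kHz, 97.82 kHz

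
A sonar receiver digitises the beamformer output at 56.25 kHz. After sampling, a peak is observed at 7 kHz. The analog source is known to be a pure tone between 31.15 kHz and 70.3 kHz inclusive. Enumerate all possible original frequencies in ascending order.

Frequencies that alias to 7 kHz are k·fs ± 7 kHz for integer k ≥ 0.
k=0: 7 kHz.
k=1: 49.25 kHz, 63.25 kHz.
k=2: 105.5 kHz, 119.5 kHz.
Within [31.15 kHz, 70.3 kHz]: 49.25 kHz, 63.25 kHz.

49.25 kHz, 63.25 kHz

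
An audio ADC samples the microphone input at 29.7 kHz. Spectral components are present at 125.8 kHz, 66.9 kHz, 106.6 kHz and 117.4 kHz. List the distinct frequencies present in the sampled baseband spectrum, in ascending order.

1.4 kHz, 7 kHz, 7.5 kHz, 12.2 kHz

fs/2 = 14.85 kHz.
125.8 kHz mod fs = 7 kHz.
7 kHz ≤ fs/2 = 14.85 kHz, appears at 7 kHz.
66.9 kHz mod fs = 7.5 kHz.
7.5 kHz ≤ fs/2 = 14.85 kHz, appears at 7.5 kHz.
106.6 kHz mod fs = 17.5 kHz.
17.5 kHz > fs/2 = 14.85 kHz, folds to fs − 17.5 kHz = 12.2 kHz.
117.4 kHz mod fs = 28.3 kHz.
28.3 kHz > fs/2 = 14.85 kHz, folds to fs − 28.3 kHz = 1.4 kHz.
Distinct values: {1.4 kHz, 7 kHz, 7.5 kHz, 12.2 kHz}.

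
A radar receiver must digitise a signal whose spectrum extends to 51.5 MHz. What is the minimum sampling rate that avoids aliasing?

Nyquist rate = 2 × 51.5 MHz = 103 MHz.

103 MHz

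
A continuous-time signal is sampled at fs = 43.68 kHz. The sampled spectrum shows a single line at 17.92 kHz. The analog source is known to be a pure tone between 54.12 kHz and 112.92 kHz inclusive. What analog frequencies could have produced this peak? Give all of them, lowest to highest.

61.6 kHz, 69.44 kHz, 105.28 kHz

Frequencies that alias to 17.92 kHz are k·fs ± 17.92 kHz for integer k ≥ 0.
k=0: 17.92 kHz.
k=1: 25.76 kHz, 61.6 kHz.
k=2: 69.44 kHz, 105.28 kHz.
k=3: 113.12 kHz, 148.96 kHz.
Within [54.12 kHz, 112.92 kHz]: 61.6 kHz, 69.44 kHz, 105.28 kHz.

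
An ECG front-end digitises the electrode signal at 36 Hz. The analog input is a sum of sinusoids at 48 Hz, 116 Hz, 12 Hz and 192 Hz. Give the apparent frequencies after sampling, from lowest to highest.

fs/2 = 18 Hz.
48 Hz mod fs = 12 Hz.
12 Hz ≤ fs/2 = 18 Hz, appears at 12 Hz.
116 Hz mod fs = 8 Hz.
8 Hz ≤ fs/2 = 18 Hz, appears at 8 Hz.
12 Hz ≤ fs/2 = 18 Hz, passes unchanged.
192 Hz mod fs = 12 Hz.
12 Hz ≤ fs/2 = 18 Hz, appears at 12 Hz.
Distinct values: {8 Hz, 12 Hz}.

8 Hz, 12 Hz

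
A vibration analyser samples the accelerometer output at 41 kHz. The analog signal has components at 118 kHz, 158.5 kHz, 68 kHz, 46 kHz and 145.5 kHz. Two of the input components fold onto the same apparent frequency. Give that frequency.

fs/2 = 20.5 kHz.
118 kHz mod fs = 36 kHz.
36 kHz > fs/2 = 20.5 kHz, folds to fs − 36 kHz = 5 kHz.
158.5 kHz mod fs = 35.5 kHz.
35.5 kHz > fs/2 = 20.5 kHz, folds to fs − 35.5 kHz = 5.5 kHz.
68 kHz mod fs = 27 kHz.
27 kHz > fs/2 = 20.5 kHz, folds to fs − 27 kHz = 14 kHz.
46 kHz mod fs = 5 kHz.
5 kHz ≤ fs/2 = 20.5 kHz, appears at 5 kHz.
145.5 kHz mod fs = 22.5 kHz.
22.5 kHz > fs/2 = 20.5 kHz, folds to fs − 22.5 kHz = 18.5 kHz.
46 kHz and 118 kHz both map to 5 kHz.

5 kHz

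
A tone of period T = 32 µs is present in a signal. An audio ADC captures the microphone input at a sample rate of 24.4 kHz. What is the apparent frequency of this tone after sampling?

6.85 kHz

T = 32 µs → f = 1/T = 31.25 kHz.
31.25 kHz mod fs = 6.85 kHz.
6.85 kHz ≤ fs/2 = 12.2 kHz, appears at 6.85 kHz.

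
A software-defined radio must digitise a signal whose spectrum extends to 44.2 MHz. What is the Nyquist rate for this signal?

Nyquist rate = 2 × 44.2 MHz = 88.4 MHz.

88.4 MHz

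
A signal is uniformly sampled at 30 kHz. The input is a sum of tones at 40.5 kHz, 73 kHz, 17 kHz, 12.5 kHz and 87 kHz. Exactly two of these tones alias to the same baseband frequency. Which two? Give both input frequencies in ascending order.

fs/2 = 15 kHz.
40.5 kHz mod fs = 10.5 kHz.
10.5 kHz ≤ fs/2 = 15 kHz, appears at 10.5 kHz.
73 kHz mod fs = 13 kHz.
13 kHz ≤ fs/2 = 15 kHz, appears at 13 kHz.
17 kHz > fs/2 = 15 kHz, folds to fs − 17 kHz = 13 kHz.
12.5 kHz ≤ fs/2 = 15 kHz, passes unchanged.
87 kHz mod fs = 27 kHz.
27 kHz > fs/2 = 15 kHz, folds to fs − 27 kHz = 3 kHz.
17 kHz and 73 kHz both map to 13 kHz.

17 kHz, 73 kHz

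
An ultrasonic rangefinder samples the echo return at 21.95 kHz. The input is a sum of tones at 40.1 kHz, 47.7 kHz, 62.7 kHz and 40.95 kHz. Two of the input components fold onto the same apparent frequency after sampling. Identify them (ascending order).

fs/2 = 10.975 kHz.
40.1 kHz mod fs = 18.15 kHz.
18.15 kHz > fs/2 = 10.975 kHz, folds to fs − 18.15 kHz = 3.8 kHz.
47.7 kHz mod fs = 3.8 kHz.
3.8 kHz ≤ fs/2 = 10.975 kHz, appears at 3.8 kHz.
62.7 kHz mod fs = 18.8 kHz.
18.8 kHz > fs/2 = 10.975 kHz, folds to fs − 18.8 kHz = 3.15 kHz.
40.95 kHz mod fs = 19 kHz.
19 kHz > fs/2 = 10.975 kHz, folds to fs − 19 kHz = 2.95 kHz.
40.1 kHz and 47.7 kHz both map to 3.8 kHz.

40.1 kHz, 47.7 kHz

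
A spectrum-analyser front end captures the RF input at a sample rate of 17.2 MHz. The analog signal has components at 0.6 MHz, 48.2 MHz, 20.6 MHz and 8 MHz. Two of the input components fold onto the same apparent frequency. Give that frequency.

3.4 MHz

fs/2 = 8.6 MHz.
0.6 MHz ≤ fs/2 = 8.6 MHz, passes unchanged.
48.2 MHz mod fs = 13.8 MHz.
13.8 MHz > fs/2 = 8.6 MHz, folds to fs − 13.8 MHz = 3.4 MHz.
20.6 MHz mod fs = 3.4 MHz.
3.4 MHz ≤ fs/2 = 8.6 MHz, appears at 3.4 MHz.
8 MHz ≤ fs/2 = 8.6 MHz, passes unchanged.
20.6 MHz and 48.2 MHz both map to 3.4 MHz.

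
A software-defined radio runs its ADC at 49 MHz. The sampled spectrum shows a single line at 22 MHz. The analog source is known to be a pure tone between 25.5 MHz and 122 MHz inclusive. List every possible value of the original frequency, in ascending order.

27 MHz, 71 MHz, 76 MHz, 120 MHz

Frequencies that alias to 22 MHz are k·fs ± 22 MHz for integer k ≥ 0.
k=0: 22 MHz.
k=1: 27 MHz, 71 MHz.
k=2: 76 MHz, 120 MHz.
k=3: 125 MHz, 169 MHz.
Within [25.5 MHz, 122 MHz]: 27 MHz, 71 MHz, 76 MHz, 120 MHz.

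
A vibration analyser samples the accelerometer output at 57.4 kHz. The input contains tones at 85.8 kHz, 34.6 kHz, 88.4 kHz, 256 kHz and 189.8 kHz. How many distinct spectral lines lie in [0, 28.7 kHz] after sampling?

fs/2 = 28.7 kHz.
85.8 kHz mod fs = 28.4 kHz.
28.4 kHz ≤ fs/2 = 28.7 kHz, appears at 28.4 kHz.
34.6 kHz > fs/2 = 28.7 kHz, folds to fs − 34.6 kHz = 22.8 kHz.
88.4 kHz mod fs = 31 kHz.
31 kHz > fs/2 = 28.7 kHz, folds to fs − 31 kHz = 26.4 kHz.
256 kHz mod fs = 26.4 kHz.
26.4 kHz ≤ fs/2 = 28.7 kHz, appears at 26.4 kHz.
189.8 kHz mod fs = 17.6 kHz.
17.6 kHz ≤ fs/2 = 28.7 kHz, appears at 17.6 kHz.
Distinct values: {17.6 kHz, 22.8 kHz, 26.4 kHz, 28.4 kHz} → 4.

4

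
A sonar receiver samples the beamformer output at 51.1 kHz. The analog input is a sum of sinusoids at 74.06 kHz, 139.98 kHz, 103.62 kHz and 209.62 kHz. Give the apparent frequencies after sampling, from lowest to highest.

1.42 kHz, 5.22 kHz, 13.32 kHz, 22.96 kHz

fs/2 = 25.55 kHz.
74.06 kHz mod fs = 22.96 kHz.
22.96 kHz ≤ fs/2 = 25.55 kHz, appears at 22.96 kHz.
139.98 kHz mod fs = 37.78 kHz.
37.78 kHz > fs/2 = 25.55 kHz, folds to fs − 37.78 kHz = 13.32 kHz.
103.62 kHz mod fs = 1.42 kHz.
1.42 kHz ≤ fs/2 = 25.55 kHz, appears at 1.42 kHz.
209.62 kHz mod fs = 5.22 kHz.
5.22 kHz ≤ fs/2 = 25.55 kHz, appears at 5.22 kHz.
Distinct values: {1.42 kHz, 5.22 kHz, 13.32 kHz, 22.96 kHz}.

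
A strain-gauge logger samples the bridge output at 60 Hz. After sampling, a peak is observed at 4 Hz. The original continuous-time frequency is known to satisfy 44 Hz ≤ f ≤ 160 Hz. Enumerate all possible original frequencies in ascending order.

56 Hz, 64 Hz, 116 Hz, 124 Hz

Frequencies that alias to 4 Hz are k·fs ± 4 Hz for integer k ≥ 0.
k=0: 4 Hz.
k=1: 56 Hz, 64 Hz.
k=2: 116 Hz, 124 Hz.
k=3: 176 Hz, 184 Hz.
Within [44 Hz, 160 Hz]: 56 Hz, 64 Hz, 116 Hz, 124 Hz.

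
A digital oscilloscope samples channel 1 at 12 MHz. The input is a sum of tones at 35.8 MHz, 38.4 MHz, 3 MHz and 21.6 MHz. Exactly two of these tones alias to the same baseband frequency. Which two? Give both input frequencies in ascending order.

21.6 MHz, 38.4 MHz

fs/2 = 6 MHz.
35.8 MHz mod fs = 11.8 MHz.
11.8 MHz > fs/2 = 6 MHz, folds to fs − 11.8 MHz = 0.2 MHz.
38.4 MHz mod fs = 2.4 MHz.
2.4 MHz ≤ fs/2 = 6 MHz, appears at 2.4 MHz.
3 MHz ≤ fs/2 = 6 MHz, passes unchanged.
21.6 MHz mod fs = 9.6 MHz.
9.6 MHz > fs/2 = 6 MHz, folds to fs − 9.6 MHz = 2.4 MHz.
21.6 MHz and 38.4 MHz both map to 2.4 MHz.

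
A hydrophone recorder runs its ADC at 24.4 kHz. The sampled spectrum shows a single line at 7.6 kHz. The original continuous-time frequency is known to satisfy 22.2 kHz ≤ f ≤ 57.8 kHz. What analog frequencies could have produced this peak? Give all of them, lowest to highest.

Frequencies that alias to 7.6 kHz are k·fs ± 7.6 kHz for integer k ≥ 0.
k=0: 7.6 kHz.
k=1: 16.8 kHz, 32 kHz.
k=2: 41.2 kHz, 56.4 kHz.
k=3: 65.6 kHz, 80.8 kHz.
Within [22.2 kHz, 57.8 kHz]: 32 kHz, 41.2 kHz, 56.4 kHz.

32 kHz, 41.2 kHz, 56.4 kHz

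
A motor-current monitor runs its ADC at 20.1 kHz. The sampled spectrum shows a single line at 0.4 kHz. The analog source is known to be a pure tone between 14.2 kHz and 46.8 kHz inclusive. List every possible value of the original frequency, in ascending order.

19.7 kHz, 20.5 kHz, 39.8 kHz, 40.6 kHz

Frequencies that alias to 0.4 kHz are k·fs ± 0.4 kHz for integer k ≥ 0.
k=0: 0.4 kHz.
k=1: 19.7 kHz, 20.5 kHz.
k=2: 39.8 kHz, 40.6 kHz.
k=3: 59.9 kHz, 60.7 kHz.
Within [14.2 kHz, 46.8 kHz]: 19.7 kHz, 20.5 kHz, 39.8 kHz, 40.6 kHz.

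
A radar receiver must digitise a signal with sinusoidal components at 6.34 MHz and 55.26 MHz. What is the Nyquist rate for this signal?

Highest-frequency component: 55.26 MHz.
Nyquist rate = 2 × 55.26 MHz = 110.52 MHz.

110.52 MHz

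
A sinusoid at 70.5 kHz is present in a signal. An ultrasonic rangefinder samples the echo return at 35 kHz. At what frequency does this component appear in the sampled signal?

0.5 kHz

70.5 kHz mod fs = 0.5 kHz.
0.5 kHz ≤ fs/2 = 17.5 kHz, appears at 0.5 kHz.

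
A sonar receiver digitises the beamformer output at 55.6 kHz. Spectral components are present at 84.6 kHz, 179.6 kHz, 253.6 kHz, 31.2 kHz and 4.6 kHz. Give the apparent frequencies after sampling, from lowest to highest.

4.6 kHz, 12.8 kHz, 24.4 kHz, 26.6 kHz

fs/2 = 27.8 kHz.
84.6 kHz mod fs = 29 kHz.
29 kHz > fs/2 = 27.8 kHz, folds to fs − 29 kHz = 26.6 kHz.
179.6 kHz mod fs = 12.8 kHz.
12.8 kHz ≤ fs/2 = 27.8 kHz, appears at 12.8 kHz.
253.6 kHz mod fs = 31.2 kHz.
31.2 kHz > fs/2 = 27.8 kHz, folds to fs − 31.2 kHz = 24.4 kHz.
31.2 kHz > fs/2 = 27.8 kHz, folds to fs − 31.2 kHz = 24.4 kHz.
4.6 kHz ≤ fs/2 = 27.8 kHz, passes unchanged.
Distinct values: {4.6 kHz, 12.8 kHz, 24.4 kHz, 26.6 kHz}.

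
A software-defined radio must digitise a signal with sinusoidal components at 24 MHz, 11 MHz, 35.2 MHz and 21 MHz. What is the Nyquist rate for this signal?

Highest-frequency component: 35.2 MHz.
Nyquist rate = 2 × 35.2 MHz = 70.4 MHz.

70.4 MHz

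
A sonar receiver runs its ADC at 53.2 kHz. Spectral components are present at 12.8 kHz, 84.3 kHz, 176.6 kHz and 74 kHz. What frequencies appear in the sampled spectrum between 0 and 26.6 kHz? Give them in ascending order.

fs/2 = 26.6 kHz.
12.8 kHz ≤ fs/2 = 26.6 kHz, passes unchanged.
84.3 kHz mod fs = 31.1 kHz.
31.1 kHz > fs/2 = 26.6 kHz, folds to fs − 31.1 kHz = 22.1 kHz.
176.6 kHz mod fs = 17 kHz.
17 kHz ≤ fs/2 = 26.6 kHz, appears at 17 kHz.
74 kHz mod fs = 20.8 kHz.
20.8 kHz ≤ fs/2 = 26.6 kHz, appears at 20.8 kHz.
Distinct values: {12.8 kHz, 17 kHz, 20.8 kHz, 22.1 kHz}.

12.8 kHz, 17 kHz, 20.8 kHz, 22.1 kHz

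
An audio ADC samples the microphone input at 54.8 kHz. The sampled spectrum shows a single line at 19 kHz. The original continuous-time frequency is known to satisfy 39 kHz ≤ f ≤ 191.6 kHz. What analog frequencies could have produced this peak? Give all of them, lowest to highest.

73.8 kHz, 90.6 kHz, 128.6 kHz, 145.4 kHz, 183.4 kHz

Frequencies that alias to 19 kHz are k·fs ± 19 kHz for integer k ≥ 0.
k=0: 19 kHz.
k=1: 35.8 kHz, 73.8 kHz.
k=2: 90.6 kHz, 128.6 kHz.
k=3: 145.4 kHz, 183.4 kHz.
k=4: 200.2 kHz, 238.2 kHz.
Within [39 kHz, 191.6 kHz]: 73.8 kHz, 90.6 kHz, 128.6 kHz, 145.4 kHz, 183.4 kHz.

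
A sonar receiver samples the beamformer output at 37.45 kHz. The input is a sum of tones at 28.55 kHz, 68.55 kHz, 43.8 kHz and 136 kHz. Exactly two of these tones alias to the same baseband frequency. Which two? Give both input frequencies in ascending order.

fs/2 = 18.725 kHz.
28.55 kHz > fs/2 = 18.725 kHz, folds to fs − 28.55 kHz = 8.9 kHz.
68.55 kHz mod fs = 31.1 kHz.
31.1 kHz > fs/2 = 18.725 kHz, folds to fs − 31.1 kHz = 6.35 kHz.
43.8 kHz mod fs = 6.35 kHz.
6.35 kHz ≤ fs/2 = 18.725 kHz, appears at 6.35 kHz.
136 kHz mod fs = 23.65 kHz.
23.65 kHz > fs/2 = 18.725 kHz, folds to fs − 23.65 kHz = 13.8 kHz.
43.8 kHz and 68.55 kHz both map to 6.35 kHz.

43.8 kHz, 68.55 kHz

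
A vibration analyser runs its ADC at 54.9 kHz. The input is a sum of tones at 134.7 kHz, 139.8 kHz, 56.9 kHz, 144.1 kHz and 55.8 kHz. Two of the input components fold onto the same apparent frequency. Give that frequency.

fs/2 = 27.45 kHz.
134.7 kHz mod fs = 24.9 kHz.
24.9 kHz ≤ fs/2 = 27.45 kHz, appears at 24.9 kHz.
139.8 kHz mod fs = 30 kHz.
30 kHz > fs/2 = 27.45 kHz, folds to fs − 30 kHz = 24.9 kHz.
56.9 kHz mod fs = 2 kHz.
2 kHz ≤ fs/2 = 27.45 kHz, appears at 2 kHz.
144.1 kHz mod fs = 34.3 kHz.
34.3 kHz > fs/2 = 27.45 kHz, folds to fs − 34.3 kHz = 20.6 kHz.
55.8 kHz mod fs = 0.9 kHz.
0.9 kHz ≤ fs/2 = 27.45 kHz, appears at 0.9 kHz.
134.7 kHz and 139.8 kHz both map to 24.9 kHz.

24.9 kHz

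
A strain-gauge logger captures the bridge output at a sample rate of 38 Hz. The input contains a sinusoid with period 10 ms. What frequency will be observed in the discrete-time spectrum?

14 Hz

T = 10 ms → f = 1/T = 100 Hz.
100 Hz mod fs = 24 Hz.
24 Hz > fs/2 = 19 Hz, folds to fs − 24 Hz = 14 Hz.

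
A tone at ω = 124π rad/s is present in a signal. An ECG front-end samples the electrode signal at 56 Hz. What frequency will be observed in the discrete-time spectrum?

6 Hz

ω = 124π rad/s → f = ω/(2π) = 62 Hz.
62 Hz mod fs = 6 Hz.
6 Hz ≤ fs/2 = 28 Hz, appears at 6 Hz.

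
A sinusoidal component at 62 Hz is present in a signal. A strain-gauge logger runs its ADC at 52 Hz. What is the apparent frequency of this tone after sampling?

62 Hz mod fs = 10 Hz.
10 Hz ≤ fs/2 = 26 Hz, appears at 10 Hz.

10 Hz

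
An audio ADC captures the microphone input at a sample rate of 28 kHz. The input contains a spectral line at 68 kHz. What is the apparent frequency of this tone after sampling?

12 kHz

68 kHz mod fs = 12 kHz.
12 kHz ≤ fs/2 = 14 kHz, appears at 12 kHz.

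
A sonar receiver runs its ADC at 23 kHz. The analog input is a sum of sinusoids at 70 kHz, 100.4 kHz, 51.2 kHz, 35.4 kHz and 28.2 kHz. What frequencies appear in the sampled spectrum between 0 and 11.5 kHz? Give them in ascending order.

fs/2 = 11.5 kHz.
70 kHz mod fs = 1 kHz.
1 kHz ≤ fs/2 = 11.5 kHz, appears at 1 kHz.
100.4 kHz mod fs = 8.4 kHz.
8.4 kHz ≤ fs/2 = 11.5 kHz, appears at 8.4 kHz.
51.2 kHz mod fs = 5.2 kHz.
5.2 kHz ≤ fs/2 = 11.5 kHz, appears at 5.2 kHz.
35.4 kHz mod fs = 12.4 kHz.
12.4 kHz > fs/2 = 11.5 kHz, folds to fs − 12.4 kHz = 10.6 kHz.
28.2 kHz mod fs = 5.2 kHz.
5.2 kHz ≤ fs/2 = 11.5 kHz, appears at 5.2 kHz.
Distinct values: {1 kHz, 5.2 kHz, 8.4 kHz, 10.6 kHz}.

1 kHz, 5.2 kHz, 8.4 kHz, 10.6 kHz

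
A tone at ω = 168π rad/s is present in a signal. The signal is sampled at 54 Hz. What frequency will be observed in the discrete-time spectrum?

24 Hz

ω = 168π rad/s → f = ω/(2π) = 84 Hz.
84 Hz mod fs = 30 Hz.
30 Hz > fs/2 = 27 Hz, folds to fs − 30 Hz = 24 Hz.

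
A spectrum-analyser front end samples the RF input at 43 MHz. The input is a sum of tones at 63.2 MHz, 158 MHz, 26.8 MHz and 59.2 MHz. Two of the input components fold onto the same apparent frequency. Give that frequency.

16.2 MHz

fs/2 = 21.5 MHz.
63.2 MHz mod fs = 20.2 MHz.
20.2 MHz ≤ fs/2 = 21.5 MHz, appears at 20.2 MHz.
158 MHz mod fs = 29 MHz.
29 MHz > fs/2 = 21.5 MHz, folds to fs − 29 MHz = 14 MHz.
26.8 MHz > fs/2 = 21.5 MHz, folds to fs − 26.8 MHz = 16.2 MHz.
59.2 MHz mod fs = 16.2 MHz.
16.2 MHz ≤ fs/2 = 21.5 MHz, appears at 16.2 MHz.
26.8 MHz and 59.2 MHz both map to 16.2 MHz.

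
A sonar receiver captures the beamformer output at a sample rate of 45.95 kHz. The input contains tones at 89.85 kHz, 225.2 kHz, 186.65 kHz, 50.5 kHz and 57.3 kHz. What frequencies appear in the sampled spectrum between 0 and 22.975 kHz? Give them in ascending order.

fs/2 = 22.975 kHz.
89.85 kHz mod fs = 43.9 kHz.
43.9 kHz > fs/2 = 22.975 kHz, folds to fs − 43.9 kHz = 2.05 kHz.
225.2 kHz mod fs = 41.4 kHz.
41.4 kHz > fs/2 = 22.975 kHz, folds to fs − 41.4 kHz = 4.55 kHz.
186.65 kHz mod fs = 2.85 kHz.
2.85 kHz ≤ fs/2 = 22.975 kHz, appears at 2.85 kHz.
50.5 kHz mod fs = 4.55 kHz.
4.55 kHz ≤ fs/2 = 22.975 kHz, appears at 4.55 kHz.
57.3 kHz mod fs = 11.35 kHz.
11.35 kHz ≤ fs/2 = 22.975 kHz, appears at 11.35 kHz.
Distinct values: {2.05 kHz, 2.85 kHz, 4.55 kHz, 11.35 kHz}.

2.05 kHz, 2.85 kHz, 4.55 kHz, 11.35 kHz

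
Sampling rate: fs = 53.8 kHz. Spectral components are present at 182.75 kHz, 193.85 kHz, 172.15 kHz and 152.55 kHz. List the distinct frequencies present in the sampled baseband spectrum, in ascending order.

8.85 kHz, 10.75 kHz, 21.35 kHz

fs/2 = 26.9 kHz.
182.75 kHz mod fs = 21.35 kHz.
21.35 kHz ≤ fs/2 = 26.9 kHz, appears at 21.35 kHz.
193.85 kHz mod fs = 32.45 kHz.
32.45 kHz > fs/2 = 26.9 kHz, folds to fs − 32.45 kHz = 21.35 kHz.
172.15 kHz mod fs = 10.75 kHz.
10.75 kHz ≤ fs/2 = 26.9 kHz, appears at 10.75 kHz.
152.55 kHz mod fs = 44.95 kHz.
44.95 kHz > fs/2 = 26.9 kHz, folds to fs − 44.95 kHz = 8.85 kHz.
Distinct values: {8.85 kHz, 10.75 kHz, 21.35 kHz}.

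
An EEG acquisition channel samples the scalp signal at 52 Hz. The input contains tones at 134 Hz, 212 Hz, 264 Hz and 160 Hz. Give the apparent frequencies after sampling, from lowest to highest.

fs/2 = 26 Hz.
134 Hz mod fs = 30 Hz.
30 Hz > fs/2 = 26 Hz, folds to fs − 30 Hz = 22 Hz.
212 Hz mod fs = 4 Hz.
4 Hz ≤ fs/2 = 26 Hz, appears at 4 Hz.
264 Hz mod fs = 4 Hz.
4 Hz ≤ fs/2 = 26 Hz, appears at 4 Hz.
160 Hz mod fs = 4 Hz.
4 Hz ≤ fs/2 = 26 Hz, appears at 4 Hz.
Distinct values: {4 Hz, 22 Hz}.

4 Hz, 22 Hz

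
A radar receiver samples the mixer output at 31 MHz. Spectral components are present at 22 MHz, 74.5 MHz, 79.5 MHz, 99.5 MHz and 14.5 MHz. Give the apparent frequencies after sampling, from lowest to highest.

6.5 MHz, 9 MHz, 12.5 MHz, 13.5 MHz, 14.5 MHz

fs/2 = 15.5 MHz.
22 MHz > fs/2 = 15.5 MHz, folds to fs − 22 MHz = 9 MHz.
74.5 MHz mod fs = 12.5 MHz.
12.5 MHz ≤ fs/2 = 15.5 MHz, appears at 12.5 MHz.
79.5 MHz mod fs = 17.5 MHz.
17.5 MHz > fs/2 = 15.5 MHz, folds to fs − 17.5 MHz = 13.5 MHz.
99.5 MHz mod fs = 6.5 MHz.
6.5 MHz ≤ fs/2 = 15.5 MHz, appears at 6.5 MHz.
14.5 MHz ≤ fs/2 = 15.5 MHz, passes unchanged.
Distinct values: {6.5 MHz, 9 MHz, 12.5 MHz, 13.5 MHz, 14.5 MHz}.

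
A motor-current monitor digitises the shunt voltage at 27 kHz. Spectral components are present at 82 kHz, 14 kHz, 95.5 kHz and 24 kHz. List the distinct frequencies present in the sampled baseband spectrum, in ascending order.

fs/2 = 13.5 kHz.
82 kHz mod fs = 1 kHz.
1 kHz ≤ fs/2 = 13.5 kHz, appears at 1 kHz.
14 kHz > fs/2 = 13.5 kHz, folds to fs − 14 kHz = 13 kHz.
95.5 kHz mod fs = 14.5 kHz.
14.5 kHz > fs/2 = 13.5 kHz, folds to fs − 14.5 kHz = 12.5 kHz.
24 kHz > fs/2 = 13.5 kHz, folds to fs − 24 kHz = 3 kHz.
Distinct values: {1 kHz, 3 kHz, 12.5 kHz, 13 kHz}.

1 kHz, 3 kHz, 12.5 kHz, 13 kHz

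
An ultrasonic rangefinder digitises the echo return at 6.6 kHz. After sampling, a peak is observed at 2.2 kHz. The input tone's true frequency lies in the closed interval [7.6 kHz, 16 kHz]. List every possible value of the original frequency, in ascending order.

Frequencies that alias to 2.2 kHz are k·fs ± 2.2 kHz for integer k ≥ 0.
k=0: 2.2 kHz.
k=1: 4.4 kHz, 8.8 kHz.
k=2: 11 kHz, 15.4 kHz.
k=3: 17.6 kHz, 22 kHz.
Within [7.6 kHz, 16 kHz]: 8.8 kHz, 11 kHz, 15.4 kHz.

8.8 kHz, 11 kHz, 15.4 kHz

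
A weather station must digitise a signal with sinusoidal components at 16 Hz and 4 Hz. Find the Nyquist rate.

Highest-frequency component: 16 Hz.
Nyquist rate = 2 × 16 Hz = 32 Hz.

32 Hz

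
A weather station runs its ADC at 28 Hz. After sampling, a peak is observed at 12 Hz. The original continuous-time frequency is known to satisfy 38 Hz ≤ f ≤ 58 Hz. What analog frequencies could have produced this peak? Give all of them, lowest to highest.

40 Hz, 44 Hz

Frequencies that alias to 12 Hz are k·fs ± 12 Hz for integer k ≥ 0.
k=0: 12 Hz.
k=1: 16 Hz, 40 Hz.
k=2: 44 Hz, 68 Hz.
k=3: 72 Hz, 96 Hz.
Within [38 Hz, 58 Hz]: 40 Hz, 44 Hz.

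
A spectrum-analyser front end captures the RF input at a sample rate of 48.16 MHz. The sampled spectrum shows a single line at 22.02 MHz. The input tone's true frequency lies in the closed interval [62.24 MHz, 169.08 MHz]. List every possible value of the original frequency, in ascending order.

Frequencies that alias to 22.02 MHz are k·fs ± 22.02 MHz for integer k ≥ 0.
k=0: 22.02 MHz.
k=1: 26.14 MHz, 70.18 MHz.
k=2: 74.3 MHz, 118.34 MHz.
k=3: 122.46 MHz, 166.5 MHz.
k=4: 170.62 MHz, 214.66 MHz.
Within [62.24 MHz, 169.08 MHz]: 70.18 MHz, 74.3 MHz, 118.34 MHz, 122.46 MHz, 166.5 MHz.

70.18 MHz, 74.3 MHz, 118.34 MHz, 122.46 MHz, 166.5 MHz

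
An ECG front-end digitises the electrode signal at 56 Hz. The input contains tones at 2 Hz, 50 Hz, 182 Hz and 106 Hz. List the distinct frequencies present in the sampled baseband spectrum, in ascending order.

fs/2 = 28 Hz.
2 Hz ≤ fs/2 = 28 Hz, passes unchanged.
50 Hz > fs/2 = 28 Hz, folds to fs − 50 Hz = 6 Hz.
182 Hz mod fs = 14 Hz.
14 Hz ≤ fs/2 = 28 Hz, appears at 14 Hz.
106 Hz mod fs = 50 Hz.
50 Hz > fs/2 = 28 Hz, folds to fs − 50 Hz = 6 Hz.
Distinct values: {2 Hz, 6 Hz, 14 Hz}.

2 Hz, 6 Hz, 14 Hz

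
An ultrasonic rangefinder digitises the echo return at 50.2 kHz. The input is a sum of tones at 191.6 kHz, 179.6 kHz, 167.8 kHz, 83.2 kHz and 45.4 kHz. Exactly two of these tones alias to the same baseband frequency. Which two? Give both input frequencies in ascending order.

83.2 kHz, 167.8 kHz

fs/2 = 25.1 kHz.
191.6 kHz mod fs = 41 kHz.
41 kHz > fs/2 = 25.1 kHz, folds to fs − 41 kHz = 9.2 kHz.
179.6 kHz mod fs = 29 kHz.
29 kHz > fs/2 = 25.1 kHz, folds to fs − 29 kHz = 21.2 kHz.
167.8 kHz mod fs = 17.2 kHz.
17.2 kHz ≤ fs/2 = 25.1 kHz, appears at 17.2 kHz.
83.2 kHz mod fs = 33 kHz.
33 kHz > fs/2 = 25.1 kHz, folds to fs − 33 kHz = 17.2 kHz.
45.4 kHz > fs/2 = 25.1 kHz, folds to fs − 45.4 kHz = 4.8 kHz.
83.2 kHz and 167.8 kHz both map to 17.2 kHz.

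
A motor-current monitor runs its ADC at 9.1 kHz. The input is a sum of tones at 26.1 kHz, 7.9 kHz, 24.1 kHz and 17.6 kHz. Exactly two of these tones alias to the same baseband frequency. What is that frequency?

1.2 kHz

fs/2 = 4.55 kHz.
26.1 kHz mod fs = 7.9 kHz.
7.9 kHz > fs/2 = 4.55 kHz, folds to fs − 7.9 kHz = 1.2 kHz.
7.9 kHz > fs/2 = 4.55 kHz, folds to fs − 7.9 kHz = 1.2 kHz.
24.1 kHz mod fs = 5.9 kHz.
5.9 kHz > fs/2 = 4.55 kHz, folds to fs − 5.9 kHz = 3.2 kHz.
17.6 kHz mod fs = 8.5 kHz.
8.5 kHz > fs/2 = 4.55 kHz, folds to fs − 8.5 kHz = 0.6 kHz.
7.9 kHz and 26.1 kHz both map to 1.2 kHz.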